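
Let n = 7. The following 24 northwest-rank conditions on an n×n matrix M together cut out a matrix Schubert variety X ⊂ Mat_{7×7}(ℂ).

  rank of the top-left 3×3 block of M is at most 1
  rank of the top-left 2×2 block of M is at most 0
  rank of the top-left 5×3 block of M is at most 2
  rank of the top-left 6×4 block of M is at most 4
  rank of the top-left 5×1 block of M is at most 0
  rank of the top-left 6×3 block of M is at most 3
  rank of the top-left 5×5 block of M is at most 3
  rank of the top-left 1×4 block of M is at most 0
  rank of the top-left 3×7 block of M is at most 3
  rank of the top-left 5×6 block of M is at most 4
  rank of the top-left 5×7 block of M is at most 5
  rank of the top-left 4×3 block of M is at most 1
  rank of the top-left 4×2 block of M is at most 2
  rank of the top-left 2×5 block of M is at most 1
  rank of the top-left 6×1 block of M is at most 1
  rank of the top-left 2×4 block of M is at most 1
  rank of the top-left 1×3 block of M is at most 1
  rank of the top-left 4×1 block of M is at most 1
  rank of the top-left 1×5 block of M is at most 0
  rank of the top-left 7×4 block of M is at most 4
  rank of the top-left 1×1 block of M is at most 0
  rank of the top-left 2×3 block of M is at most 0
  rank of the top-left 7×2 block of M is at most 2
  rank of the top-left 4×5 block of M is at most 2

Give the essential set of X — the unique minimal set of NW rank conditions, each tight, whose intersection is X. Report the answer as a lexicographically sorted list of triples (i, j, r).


Rank table r_w(7×7) implied by the 24 constraints:

  0, 0, 0, 0, 0, 1, 1
  0, 0, 0, 1, 1, 2, 2
  0, 1, 1, 2, 2, 3, 3
  0, 1, 1, 2, 2, 3, 4
  0, 1, 2, 3, 3, 4, 5
  1, 2, 3, 4, 4, 5, 6
  1, 2, 3, 4, 5, 6, 7

hence w(1..7) = (6, 4, 2, 7, 3, 1, 5).

Fulton essential set (5 of the 13 Rothe cells):

[(1, 5, 0), (2, 3, 0), (4, 3, 1), (4, 5, 2), (5, 1, 0)]


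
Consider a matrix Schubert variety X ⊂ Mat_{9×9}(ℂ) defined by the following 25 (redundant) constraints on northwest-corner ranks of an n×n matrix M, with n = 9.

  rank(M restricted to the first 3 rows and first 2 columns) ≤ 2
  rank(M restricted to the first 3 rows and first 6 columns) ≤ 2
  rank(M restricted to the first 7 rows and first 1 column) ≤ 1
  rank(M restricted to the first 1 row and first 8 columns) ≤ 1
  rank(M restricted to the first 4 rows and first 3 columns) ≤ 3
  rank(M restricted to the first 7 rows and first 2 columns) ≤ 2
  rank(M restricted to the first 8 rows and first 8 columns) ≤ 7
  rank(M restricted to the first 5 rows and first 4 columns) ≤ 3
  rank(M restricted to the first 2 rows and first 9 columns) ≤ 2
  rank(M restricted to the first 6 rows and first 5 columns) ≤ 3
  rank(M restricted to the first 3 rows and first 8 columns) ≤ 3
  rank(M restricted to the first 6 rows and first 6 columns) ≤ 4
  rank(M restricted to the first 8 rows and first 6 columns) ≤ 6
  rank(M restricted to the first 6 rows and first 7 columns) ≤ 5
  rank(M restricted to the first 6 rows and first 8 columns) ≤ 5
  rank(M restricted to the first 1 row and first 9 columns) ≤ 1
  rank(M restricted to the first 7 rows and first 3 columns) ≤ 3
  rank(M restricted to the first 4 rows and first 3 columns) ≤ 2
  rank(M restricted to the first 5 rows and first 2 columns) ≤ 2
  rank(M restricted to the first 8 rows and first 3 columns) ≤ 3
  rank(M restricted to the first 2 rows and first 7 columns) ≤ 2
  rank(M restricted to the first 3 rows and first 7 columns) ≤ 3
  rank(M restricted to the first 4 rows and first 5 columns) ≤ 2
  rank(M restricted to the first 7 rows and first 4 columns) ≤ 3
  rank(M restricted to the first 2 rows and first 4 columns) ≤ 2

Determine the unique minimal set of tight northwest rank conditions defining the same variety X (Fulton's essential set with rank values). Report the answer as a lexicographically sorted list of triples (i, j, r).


Computing R[i][j] = min implied NW-rank bound (n=9, 25 conditions):

  row 1: 1  1  1  1  1  1  1  1  1
  row 2: 1  2  2  2  2  2  2  2  2
  row 3: 1  2  2  2  2  2  3  3  3
  row 4: 1  2  2  2  2  3  4  4  4
  row 5: 1  2  3  3  3  4  5  5  5
  row 6: 1  2  3  3  3  4  5  5  6
  row 7: 1  2  3  3  4  5  6  6  7
  row 8: 1  2  3  4  5  6  7  7  8
  row 9: 1  2  3  4  5  6  7  8  9

the unique w with this rank table is (1, 2, 7, 6, 3, 9, 5, 4, 8).

ℓ(w)=11; the 5 essential cells (i,j,r):

[(3, 6, 2), (4, 5, 2), (6, 5, 3), (6, 8, 5), (7, 4, 3)]


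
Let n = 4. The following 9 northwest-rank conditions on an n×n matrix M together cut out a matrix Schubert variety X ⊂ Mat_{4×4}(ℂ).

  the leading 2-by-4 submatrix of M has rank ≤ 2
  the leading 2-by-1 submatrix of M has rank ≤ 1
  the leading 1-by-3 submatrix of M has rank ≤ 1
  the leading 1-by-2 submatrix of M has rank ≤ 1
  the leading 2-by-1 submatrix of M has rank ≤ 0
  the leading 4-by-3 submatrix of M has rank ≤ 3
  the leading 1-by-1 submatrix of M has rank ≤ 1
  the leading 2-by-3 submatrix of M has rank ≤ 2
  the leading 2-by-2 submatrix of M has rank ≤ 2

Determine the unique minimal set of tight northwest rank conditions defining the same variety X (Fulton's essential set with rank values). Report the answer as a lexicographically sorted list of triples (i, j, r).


Reconstructing r_w from the 9 given conditions:

  row 1: 0 1 1 1
  row 2: 0 1 2 2
  row 3: 1 2 3 3
  row 4: 1 2 3 4

hence w(1..4) = (2, 3, 1, 4).

ℓ(w)=2; the 1 essential cell (i,j,r):

[(2, 1, 0)]


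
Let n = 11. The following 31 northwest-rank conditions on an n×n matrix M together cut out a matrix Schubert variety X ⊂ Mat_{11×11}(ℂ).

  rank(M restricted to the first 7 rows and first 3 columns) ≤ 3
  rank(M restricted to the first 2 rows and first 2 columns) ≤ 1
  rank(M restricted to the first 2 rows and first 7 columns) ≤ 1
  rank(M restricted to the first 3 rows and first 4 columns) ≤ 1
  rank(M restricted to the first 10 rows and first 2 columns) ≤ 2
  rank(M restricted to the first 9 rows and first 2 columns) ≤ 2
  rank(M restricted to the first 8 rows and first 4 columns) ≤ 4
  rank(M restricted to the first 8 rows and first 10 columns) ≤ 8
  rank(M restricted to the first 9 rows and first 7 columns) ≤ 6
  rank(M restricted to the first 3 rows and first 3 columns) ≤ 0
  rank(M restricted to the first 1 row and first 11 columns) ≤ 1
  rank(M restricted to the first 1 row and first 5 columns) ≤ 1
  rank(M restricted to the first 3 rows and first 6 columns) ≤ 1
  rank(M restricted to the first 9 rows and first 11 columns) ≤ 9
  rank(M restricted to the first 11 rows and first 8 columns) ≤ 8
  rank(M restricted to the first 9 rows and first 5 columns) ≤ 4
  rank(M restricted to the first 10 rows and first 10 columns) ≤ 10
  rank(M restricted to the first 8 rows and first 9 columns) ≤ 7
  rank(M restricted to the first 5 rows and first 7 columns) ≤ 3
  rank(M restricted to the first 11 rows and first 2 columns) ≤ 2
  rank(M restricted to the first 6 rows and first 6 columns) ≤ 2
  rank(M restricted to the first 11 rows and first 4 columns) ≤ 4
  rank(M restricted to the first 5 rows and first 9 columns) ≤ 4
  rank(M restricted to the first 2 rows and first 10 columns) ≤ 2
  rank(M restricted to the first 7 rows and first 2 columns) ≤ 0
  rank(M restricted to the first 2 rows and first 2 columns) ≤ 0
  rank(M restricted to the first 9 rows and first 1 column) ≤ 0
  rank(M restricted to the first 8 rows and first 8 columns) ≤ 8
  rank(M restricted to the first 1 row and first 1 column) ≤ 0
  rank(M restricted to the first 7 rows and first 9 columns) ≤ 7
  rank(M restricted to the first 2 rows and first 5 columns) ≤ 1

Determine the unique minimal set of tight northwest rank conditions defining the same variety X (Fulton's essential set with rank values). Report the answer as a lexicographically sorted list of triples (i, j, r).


Reconstructing r_w from the 31 given conditions:

  R[1]: 0 | 0 | 0 | 1 | 1 | 1 | 1 | 1 | 1 | 1 | 1
  R[2]: 0 | 0 | 0 | 1 | 1 | 1 | 1 | 2 | 2 | 2 | 2
  R[3]: 0 | 0 | 0 | 1 | 1 | 1 | 2 | 3 | 3 | 3 | 3
  R[4]: 0 | 0 | 1 | 2 | 2 | 2 | 3 | 4 | 4 | 4 | 4
  R[5]: 0 | 0 | 1 | 2 | 2 | 2 | 3 | 4 | 4 | 5 | 5
  R[6]: 0 | 0 | 1 | 2 | 2 | 2 | 3 | 4 | 5 | 6 | 6
  R[7]: 0 | 0 | 1 | 2 | 3 | 3 | 4 | 5 | 6 | 7 | 7
  R[8]: 0 | 1 | 2 | 3 | 4 | 4 | 5 | 6 | 7 | 8 | 8
  R[9]: 0 | 1 | 2 | 3 | 4 | 5 | 6 | 7 | 8 | 9 | 9
  R[10]: 1 | 2 | 3 | 4 | 5 | 6 | 7 | 8 | 9 | 10 | 10
  R[11]: 1 | 2 | 3 | 4 | 5 | 6 | 7 | 8 | 9 | 10 | 11

second differences of R give the permutation w = (4, 8, 7, 3, 10, 9, 5, 2, 6, 1, 11).

|D(w)|=29, |Ess(w)|=7:

[(2, 7, 1), (3, 3, 0), (3, 6, 1), (5, 9, 4), (6, 6, 2), (7, 2, 0), (9, 1, 0)]


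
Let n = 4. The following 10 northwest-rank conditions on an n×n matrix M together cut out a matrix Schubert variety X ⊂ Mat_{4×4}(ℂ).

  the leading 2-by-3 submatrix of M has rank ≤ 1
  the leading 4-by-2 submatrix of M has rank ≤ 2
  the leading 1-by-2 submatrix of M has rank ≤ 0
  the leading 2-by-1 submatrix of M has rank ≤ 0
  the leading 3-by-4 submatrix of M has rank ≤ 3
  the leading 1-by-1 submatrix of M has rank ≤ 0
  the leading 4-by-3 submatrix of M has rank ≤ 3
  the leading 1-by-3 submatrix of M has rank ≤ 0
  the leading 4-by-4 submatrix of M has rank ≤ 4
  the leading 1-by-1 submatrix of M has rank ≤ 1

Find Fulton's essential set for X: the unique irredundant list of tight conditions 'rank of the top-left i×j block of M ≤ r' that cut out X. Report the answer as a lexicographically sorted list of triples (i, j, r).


Propagating the 10 rank bounds to every northwest block:

  R[1]: 0, 0, 0, 1
  R[2]: 0, 1, 1, 2
  R[3]: 1, 2, 2, 3
  R[4]: 1, 2, 3, 4

the unique w with this rank table is (4, 2, 1, 3).

Rothe diagram D(w) (4 cells), 2 SE-corners (essential conditions):

[(1, 3, 0), (2, 1, 0)]


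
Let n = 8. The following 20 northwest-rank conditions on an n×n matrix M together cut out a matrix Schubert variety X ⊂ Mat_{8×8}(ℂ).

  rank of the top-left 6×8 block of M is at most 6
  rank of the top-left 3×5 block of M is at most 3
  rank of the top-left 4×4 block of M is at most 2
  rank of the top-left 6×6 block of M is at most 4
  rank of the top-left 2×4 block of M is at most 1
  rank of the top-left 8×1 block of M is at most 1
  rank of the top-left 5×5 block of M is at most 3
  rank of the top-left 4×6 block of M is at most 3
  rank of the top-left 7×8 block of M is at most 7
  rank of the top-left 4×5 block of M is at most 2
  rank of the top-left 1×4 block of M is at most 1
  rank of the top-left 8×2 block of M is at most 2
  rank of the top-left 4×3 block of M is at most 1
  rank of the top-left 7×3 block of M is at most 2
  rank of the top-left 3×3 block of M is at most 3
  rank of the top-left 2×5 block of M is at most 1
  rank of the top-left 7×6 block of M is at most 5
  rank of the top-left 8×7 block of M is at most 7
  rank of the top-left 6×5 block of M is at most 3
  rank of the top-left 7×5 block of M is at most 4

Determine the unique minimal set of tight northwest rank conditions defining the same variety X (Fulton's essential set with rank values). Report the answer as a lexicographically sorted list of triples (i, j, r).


Rank table r_w(8×8) implied by the 20 constraints:

  1, 1, 1, 1, 1, 1, 1, 1
  1, 1, 1, 1, 1, 2, 2, 2
  1, 1, 1, 2, 2, 3, 3, 3
  1, 1, 1, 2, 2, 3, 4, 4
  1, 2, 2, 3, 3, 4, 5, 5
  1, 2, 2, 3, 3, 4, 5, 6
  1, 2, 2, 3, 4, 5, 6, 7
  1, 2, 3, 4, 5, 6, 7, 8

second differences of R give the permutation w = (1, 6, 4, 7, 2, 8, 5, 3).

Fulton essential set (5 of the 12 Rothe cells):

[(2, 5, 1), (4, 3, 1), (4, 5, 2), (6, 5, 3), (7, 3, 2)]


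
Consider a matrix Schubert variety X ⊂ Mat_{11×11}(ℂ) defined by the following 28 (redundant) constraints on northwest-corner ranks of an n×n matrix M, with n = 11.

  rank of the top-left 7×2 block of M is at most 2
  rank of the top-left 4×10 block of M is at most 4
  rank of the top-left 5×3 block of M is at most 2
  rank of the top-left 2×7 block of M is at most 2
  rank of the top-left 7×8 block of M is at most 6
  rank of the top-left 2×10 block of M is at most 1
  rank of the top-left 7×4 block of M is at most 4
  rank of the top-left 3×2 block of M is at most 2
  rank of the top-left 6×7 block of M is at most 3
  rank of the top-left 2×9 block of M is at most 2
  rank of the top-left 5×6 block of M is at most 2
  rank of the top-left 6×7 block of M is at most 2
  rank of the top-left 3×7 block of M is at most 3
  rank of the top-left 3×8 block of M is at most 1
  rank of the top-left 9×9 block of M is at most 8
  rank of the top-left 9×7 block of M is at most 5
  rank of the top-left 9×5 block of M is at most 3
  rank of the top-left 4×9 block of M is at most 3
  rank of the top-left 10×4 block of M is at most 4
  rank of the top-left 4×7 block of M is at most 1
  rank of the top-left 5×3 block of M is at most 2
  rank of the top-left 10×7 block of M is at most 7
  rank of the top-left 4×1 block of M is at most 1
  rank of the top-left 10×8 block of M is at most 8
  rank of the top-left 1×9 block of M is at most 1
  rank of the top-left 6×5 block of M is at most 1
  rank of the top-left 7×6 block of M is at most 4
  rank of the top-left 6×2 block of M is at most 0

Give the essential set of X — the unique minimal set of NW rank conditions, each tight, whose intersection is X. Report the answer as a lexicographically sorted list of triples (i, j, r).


Reconstructing r_w from the 28 given conditions:

  row 1: 0 | 0 | 1 | 1 | 1 | 1 | 1 | 1 | 1 | 1 | 1
  row 2: 0 | 0 | 1 | 1 | 1 | 1 | 1 | 1 | 1 | 1 | 2
  row 3: 0 | 0 | 1 | 1 | 1 | 1 | 1 | 1 | 2 | 2 | 3
  row 4: 0 | 0 | 1 | 1 | 1 | 1 | 1 | 2 | 3 | 3 | 4
  row 5: 0 | 0 | 1 | 1 | 1 | 2 | 2 | 3 | 4 | 4 | 5
  row 6: 0 | 0 | 1 | 1 | 1 | 2 | 2 | 3 | 4 | 5 | 6
  row 7: 1 | 1 | 2 | 2 | 2 | 3 | 3 | 4 | 5 | 6 | 7
  row 8: 1 | 2 | 3 | 3 | 3 | 4 | 4 | 5 | 6 | 7 | 8
  row 9: 1 | 2 | 3 | 3 | 3 | 4 | 5 | 6 | 7 | 8 | 9
  row 10: 1 | 2 | 3 | 4 | 4 | 5 | 6 | 7 | 8 | 9 | 10
  row 11: 1 | 2 | 3 | 4 | 5 | 6 | 7 | 8 | 9 | 10 | 11

so w = (3, 11, 9, 8, 6, 10, 1, 2, 7, 4, 5).

|D(w)|=35, |Ess(w)|=7:

[(2, 10, 1), (3, 8, 1), (4, 7, 1), (6, 2, 0), (6, 5, 1), (6, 7, 2), (9, 5, 3)]


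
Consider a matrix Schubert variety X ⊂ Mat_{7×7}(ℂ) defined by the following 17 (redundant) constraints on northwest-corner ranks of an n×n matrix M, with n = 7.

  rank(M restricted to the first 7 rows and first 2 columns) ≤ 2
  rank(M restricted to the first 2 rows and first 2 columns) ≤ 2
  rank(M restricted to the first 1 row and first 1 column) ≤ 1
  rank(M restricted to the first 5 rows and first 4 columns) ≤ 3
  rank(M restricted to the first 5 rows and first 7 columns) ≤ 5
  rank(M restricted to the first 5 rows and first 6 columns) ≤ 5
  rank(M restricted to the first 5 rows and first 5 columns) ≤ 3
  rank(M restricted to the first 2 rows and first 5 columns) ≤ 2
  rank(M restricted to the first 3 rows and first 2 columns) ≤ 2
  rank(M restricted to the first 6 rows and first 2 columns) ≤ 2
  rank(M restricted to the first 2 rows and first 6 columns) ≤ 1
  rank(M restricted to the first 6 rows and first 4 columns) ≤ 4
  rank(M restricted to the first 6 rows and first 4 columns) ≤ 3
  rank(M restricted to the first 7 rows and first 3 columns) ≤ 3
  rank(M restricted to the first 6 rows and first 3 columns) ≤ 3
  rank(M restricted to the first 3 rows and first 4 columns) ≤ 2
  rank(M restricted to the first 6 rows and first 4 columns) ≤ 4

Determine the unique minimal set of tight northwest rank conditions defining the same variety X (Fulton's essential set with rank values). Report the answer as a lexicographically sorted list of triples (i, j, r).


The tightest implied rank at each (i,j), from the 17 conditions:

  i=1: 1 1 1 1 1 1 1
  i=2: 1 1 1 1 1 1 2
  i=3: 1 2 2 2 2 2 3
  i=4: 1 2 3 3 3 3 4
  i=5: 1 2 3 3 3 4 5
  i=6: 1 2 3 3 4 5 6
  i=7: 1 2 3 4 5 6 7

giving w = (1, 7, 2, 3, 6, 5, 4) via Δ²R.

D(w) has 8 cells with 3 SE-corners; essential set:

[(2, 6, 1), (5, 5, 3), (6, 4, 3)]


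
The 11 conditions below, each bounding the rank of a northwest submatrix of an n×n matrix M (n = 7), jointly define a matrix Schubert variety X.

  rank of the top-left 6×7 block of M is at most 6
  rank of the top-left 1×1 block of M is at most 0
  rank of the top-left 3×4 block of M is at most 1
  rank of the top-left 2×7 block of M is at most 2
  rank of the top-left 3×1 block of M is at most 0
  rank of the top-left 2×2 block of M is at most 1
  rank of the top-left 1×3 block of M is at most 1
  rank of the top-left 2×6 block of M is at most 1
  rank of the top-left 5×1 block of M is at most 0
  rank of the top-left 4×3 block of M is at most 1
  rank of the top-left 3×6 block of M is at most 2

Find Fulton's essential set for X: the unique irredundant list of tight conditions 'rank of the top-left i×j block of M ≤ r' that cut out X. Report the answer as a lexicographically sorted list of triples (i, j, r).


Recovering R(i,j) via the rank-extension bound from the 11 conditions:

  R[1]: 0 1 1 1 1 1 1
  R[2]: 0 1 1 1 1 1 2
  R[3]: 0 1 1 1 2 2 3
  R[4]: 0 1 1 2 3 3 4
  R[5]: 0 1 2 3 4 4 5
  R[6]: 1 2 3 4 5 5 6
  R[7]: 1 2 3 4 5 6 7

giving w = (2, 7, 5, 4, 3, 1, 6) via Δ²R.

|D(w)|=12, |Ess(w)|=4:

[(2, 6, 1), (3, 4, 1), (4, 3, 1), (5, 1, 0)]


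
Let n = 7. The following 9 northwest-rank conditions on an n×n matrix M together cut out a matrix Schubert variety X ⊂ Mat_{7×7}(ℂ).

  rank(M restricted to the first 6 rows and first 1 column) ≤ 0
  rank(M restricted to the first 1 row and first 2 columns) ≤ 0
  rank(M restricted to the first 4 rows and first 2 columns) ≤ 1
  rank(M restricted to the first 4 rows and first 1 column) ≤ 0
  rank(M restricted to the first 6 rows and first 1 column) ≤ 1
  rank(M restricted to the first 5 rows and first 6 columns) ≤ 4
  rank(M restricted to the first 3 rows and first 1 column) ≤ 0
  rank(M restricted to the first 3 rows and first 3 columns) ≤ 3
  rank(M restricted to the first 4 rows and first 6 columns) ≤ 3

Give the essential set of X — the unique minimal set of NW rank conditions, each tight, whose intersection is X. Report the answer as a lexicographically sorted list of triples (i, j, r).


Propagating the 9 rank bounds to every northwest block:

  R[1]: 0 0 1 1 1 1 1
  R[2]: 0 1 2 2 2 2 2
  R[3]: 0 1 2 3 3 3 3
  R[4]: 0 1 2 3 3 3 4
  R[5]: 0 1 2 3 4 4 5
  R[6]: 0 1 2 3 4 5 6
  R[7]: 1 2 3 4 5 6 7

reading off 1-entries of Δ²R: w = (3, 2, 4, 7, 5, 6, 1).

3 SE-corners of the 9-cell Rothe diagram give Ess(w):

[(1, 2, 0), (4, 6, 3), (6, 1, 0)]


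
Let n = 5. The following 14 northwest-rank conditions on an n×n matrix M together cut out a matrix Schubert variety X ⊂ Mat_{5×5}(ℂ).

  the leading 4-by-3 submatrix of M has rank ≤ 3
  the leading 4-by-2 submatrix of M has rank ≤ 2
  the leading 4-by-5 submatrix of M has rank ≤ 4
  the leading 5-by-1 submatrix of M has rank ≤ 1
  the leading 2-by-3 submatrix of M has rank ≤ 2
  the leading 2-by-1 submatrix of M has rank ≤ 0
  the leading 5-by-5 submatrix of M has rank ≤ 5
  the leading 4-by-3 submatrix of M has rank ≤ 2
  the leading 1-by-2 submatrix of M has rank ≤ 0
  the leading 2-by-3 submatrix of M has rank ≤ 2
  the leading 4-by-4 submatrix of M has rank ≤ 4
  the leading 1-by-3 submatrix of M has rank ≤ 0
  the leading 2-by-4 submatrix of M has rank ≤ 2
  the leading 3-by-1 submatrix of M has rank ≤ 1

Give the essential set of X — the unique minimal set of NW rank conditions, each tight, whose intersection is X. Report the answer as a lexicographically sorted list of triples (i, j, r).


Recovering R(i,j) via the rank-extension bound from the 14 conditions:

  R[1]: 0 | 0 | 0 | 1 | 1
  R[2]: 0 | 1 | 1 | 2 | 2
  R[3]: 1 | 2 | 2 | 3 | 3
  R[4]: 1 | 2 | 2 | 3 | 4
  R[5]: 1 | 2 | 3 | 4 | 5

reading off 1-entries of Δ²R: w = (4, 2, 1, 5, 3).

Fulton essential set (3 of the 5 Rothe cells):

[(1, 3, 0), (2, 1, 0), (4, 3, 2)]


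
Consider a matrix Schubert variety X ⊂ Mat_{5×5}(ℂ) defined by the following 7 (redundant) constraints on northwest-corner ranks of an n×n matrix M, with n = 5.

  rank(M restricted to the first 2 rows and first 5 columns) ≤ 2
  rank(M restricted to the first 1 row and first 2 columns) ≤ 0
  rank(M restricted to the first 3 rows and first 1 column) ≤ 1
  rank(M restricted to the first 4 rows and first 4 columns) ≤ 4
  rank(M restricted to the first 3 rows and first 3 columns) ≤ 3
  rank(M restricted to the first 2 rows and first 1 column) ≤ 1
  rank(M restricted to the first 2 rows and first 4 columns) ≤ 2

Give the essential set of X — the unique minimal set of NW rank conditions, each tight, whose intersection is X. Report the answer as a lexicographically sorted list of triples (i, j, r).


Propagating the 7 rank bounds to every northwest block:

  i=1: 0 | 0 | 1 | 1 | 1
  i=2: 1 | 1 | 2 | 2 | 2
  i=3: 1 | 2 | 3 | 3 | 3
  i=4: 1 | 2 | 3 | 4 | 4
  i=5: 1 | 2 | 3 | 4 | 5

reading off 1-entries of Δ²R: w = (3, 1, 2, 4, 5).

D(w) has 2 cells with 1 SE-corner; essential set:

[(1, 2, 0)]


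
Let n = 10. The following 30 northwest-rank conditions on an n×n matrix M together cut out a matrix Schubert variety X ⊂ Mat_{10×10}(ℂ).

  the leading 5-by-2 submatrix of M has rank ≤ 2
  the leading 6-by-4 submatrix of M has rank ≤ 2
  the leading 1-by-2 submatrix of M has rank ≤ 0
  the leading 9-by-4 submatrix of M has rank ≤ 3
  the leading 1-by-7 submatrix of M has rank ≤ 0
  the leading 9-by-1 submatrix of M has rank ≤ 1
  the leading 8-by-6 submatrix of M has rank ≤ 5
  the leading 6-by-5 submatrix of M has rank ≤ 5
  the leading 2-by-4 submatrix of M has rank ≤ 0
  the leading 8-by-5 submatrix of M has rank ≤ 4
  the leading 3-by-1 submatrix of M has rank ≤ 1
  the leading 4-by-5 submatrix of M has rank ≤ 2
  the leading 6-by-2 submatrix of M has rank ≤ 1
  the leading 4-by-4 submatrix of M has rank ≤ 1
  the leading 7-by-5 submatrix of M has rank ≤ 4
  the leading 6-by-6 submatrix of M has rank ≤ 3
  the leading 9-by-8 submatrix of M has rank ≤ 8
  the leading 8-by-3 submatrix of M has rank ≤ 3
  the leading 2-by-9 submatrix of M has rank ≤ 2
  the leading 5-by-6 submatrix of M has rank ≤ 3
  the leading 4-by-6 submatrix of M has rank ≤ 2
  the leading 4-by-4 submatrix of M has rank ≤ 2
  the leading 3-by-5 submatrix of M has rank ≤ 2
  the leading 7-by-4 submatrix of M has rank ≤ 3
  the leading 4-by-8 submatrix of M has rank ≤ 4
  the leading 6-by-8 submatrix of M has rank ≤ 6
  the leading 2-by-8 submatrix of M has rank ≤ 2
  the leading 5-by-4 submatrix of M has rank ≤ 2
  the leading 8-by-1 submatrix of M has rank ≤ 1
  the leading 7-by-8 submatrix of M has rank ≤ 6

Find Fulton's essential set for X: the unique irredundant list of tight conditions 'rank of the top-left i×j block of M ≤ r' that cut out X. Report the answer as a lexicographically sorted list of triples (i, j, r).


Reconstructing r_w from the 30 given conditions:

  0, 0, 0, 0, 0, 0, 0, 1, 1, 1
  0, 0, 0, 0, 1, 1, 1, 2, 2, 2
  1, 1, 1, 1, 2, 2, 2, 3, 3, 3
  1, 1, 1, 1, 2, 2, 3, 4, 4, 4
  1, 1, 2, 2, 3, 3, 4, 5, 5, 5
  1, 1, 2, 2, 3, 3, 4, 5, 6, 6
  1, 2, 3, 3, 4, 4, 5, 6, 7, 7
  1, 2, 3, 3, 4, 5, 6, 7, 8, 8
  1, 2, 3, 3, 4, 5, 6, 7, 8, 9
  1, 2, 3, 4, 5, 6, 7, 8, 9, 10

so w = (8, 5, 1, 7, 3, 9, 2, 6, 10, 4).

8 SE-corners of the 21-cell Rothe diagram give Ess(w):

[(1, 7, 0), (2, 4, 0), (4, 4, 1), (4, 6, 2), (6, 2, 1), (6, 4, 2), (6, 6, 3), (9, 4, 3)]


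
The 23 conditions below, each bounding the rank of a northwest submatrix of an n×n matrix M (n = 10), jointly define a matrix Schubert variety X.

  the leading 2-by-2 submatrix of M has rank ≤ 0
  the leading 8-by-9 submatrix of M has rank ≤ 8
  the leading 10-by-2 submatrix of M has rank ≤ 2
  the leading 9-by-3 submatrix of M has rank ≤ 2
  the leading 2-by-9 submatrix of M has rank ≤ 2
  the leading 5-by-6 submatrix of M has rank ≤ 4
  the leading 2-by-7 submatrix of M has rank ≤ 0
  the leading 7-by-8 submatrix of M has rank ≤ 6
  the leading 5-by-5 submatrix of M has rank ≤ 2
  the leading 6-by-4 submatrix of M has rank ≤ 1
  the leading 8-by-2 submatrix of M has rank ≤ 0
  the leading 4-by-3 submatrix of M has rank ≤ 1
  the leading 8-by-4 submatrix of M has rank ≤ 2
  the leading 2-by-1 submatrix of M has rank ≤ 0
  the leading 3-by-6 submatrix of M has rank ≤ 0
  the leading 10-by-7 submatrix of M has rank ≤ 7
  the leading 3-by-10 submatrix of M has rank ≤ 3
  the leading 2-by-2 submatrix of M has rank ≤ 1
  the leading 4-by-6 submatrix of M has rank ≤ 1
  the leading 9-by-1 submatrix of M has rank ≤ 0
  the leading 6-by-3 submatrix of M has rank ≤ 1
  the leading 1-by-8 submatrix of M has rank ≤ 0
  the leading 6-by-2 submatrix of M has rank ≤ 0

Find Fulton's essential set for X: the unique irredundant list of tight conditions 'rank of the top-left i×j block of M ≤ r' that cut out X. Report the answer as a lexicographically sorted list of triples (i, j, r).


Computing R[i][j] = min implied NW-rank bound (n=10, 23 conditions):

  row 1: 0  0  0  0  0  0  0  0  1  1
  row 2: 0  0  0  0  0  0  0  1  2  2
  row 3: 0  0  0  0  0  0  1  2  3  3
  row 4: 0  0  1  1  1  1  2  3  4  4
  row 5: 0  0  1  1  2  2  3  4  5  5
  row 6: 0  0  1  1  2  3  4  5  6  6
  row 7: 0  0  1  2  3  4  5  6  7  7
  row 8: 0  0  1  2  3  4  5  6  7  8
  row 9: 0  1  2  3  4  5  6  7  8  9
  row 10: 1  2  3  4  5  6  7  8  9  10

second differences of R give the permutation w = (9, 8, 7, 3, 5, 6, 4, 10, 2, 1).

ℓ(w)=34; the 6 essential cells (i,j,r):

[(1, 8, 0), (2, 7, 0), (3, 6, 0), (6, 4, 1), (8, 2, 0), (9, 1, 0)]


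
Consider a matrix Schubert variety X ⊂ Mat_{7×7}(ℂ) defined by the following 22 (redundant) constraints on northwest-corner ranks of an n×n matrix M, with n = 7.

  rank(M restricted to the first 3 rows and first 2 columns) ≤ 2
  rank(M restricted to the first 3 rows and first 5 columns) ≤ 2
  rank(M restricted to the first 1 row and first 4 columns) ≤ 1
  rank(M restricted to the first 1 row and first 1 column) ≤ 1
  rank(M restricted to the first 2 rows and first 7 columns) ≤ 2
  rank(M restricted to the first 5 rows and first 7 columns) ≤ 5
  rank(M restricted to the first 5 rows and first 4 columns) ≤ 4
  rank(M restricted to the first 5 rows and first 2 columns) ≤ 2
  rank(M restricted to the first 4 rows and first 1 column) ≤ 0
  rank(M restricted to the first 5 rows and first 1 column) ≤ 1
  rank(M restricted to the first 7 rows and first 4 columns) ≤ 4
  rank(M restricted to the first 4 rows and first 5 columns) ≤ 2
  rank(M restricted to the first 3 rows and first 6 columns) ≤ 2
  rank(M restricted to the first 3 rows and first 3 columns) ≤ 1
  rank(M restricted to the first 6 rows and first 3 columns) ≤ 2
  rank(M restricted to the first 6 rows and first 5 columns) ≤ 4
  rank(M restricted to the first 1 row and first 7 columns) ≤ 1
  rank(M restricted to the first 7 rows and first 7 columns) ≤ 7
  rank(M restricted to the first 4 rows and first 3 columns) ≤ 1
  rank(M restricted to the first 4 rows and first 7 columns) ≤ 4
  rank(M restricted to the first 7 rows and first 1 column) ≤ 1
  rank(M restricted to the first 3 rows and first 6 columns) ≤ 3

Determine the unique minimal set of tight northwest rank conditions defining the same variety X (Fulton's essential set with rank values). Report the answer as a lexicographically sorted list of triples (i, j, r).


Rank table r_w(7×7) implied by the 22 constraints:

  i=1: 0 | 1 | 1 | 1 | 1 | 1 | 1
  i=2: 0 | 1 | 1 | 2 | 2 | 2 | 2
  i=3: 0 | 1 | 1 | 2 | 2 | 2 | 3
  i=4: 0 | 1 | 1 | 2 | 2 | 3 | 4
  i=5: 1 | 2 | 2 | 3 | 3 | 4 | 5
  i=6: 1 | 2 | 2 | 3 | 4 | 5 | 6
  i=7: 1 | 2 | 3 | 4 | 5 | 6 | 7

hence w(1..7) = (2, 4, 7, 6, 1, 5, 3).

5 SE-corners of the 11-cell Rothe diagram give Ess(w):

[(3, 6, 2), (4, 1, 0), (4, 3, 1), (4, 5, 2), (6, 3, 2)]


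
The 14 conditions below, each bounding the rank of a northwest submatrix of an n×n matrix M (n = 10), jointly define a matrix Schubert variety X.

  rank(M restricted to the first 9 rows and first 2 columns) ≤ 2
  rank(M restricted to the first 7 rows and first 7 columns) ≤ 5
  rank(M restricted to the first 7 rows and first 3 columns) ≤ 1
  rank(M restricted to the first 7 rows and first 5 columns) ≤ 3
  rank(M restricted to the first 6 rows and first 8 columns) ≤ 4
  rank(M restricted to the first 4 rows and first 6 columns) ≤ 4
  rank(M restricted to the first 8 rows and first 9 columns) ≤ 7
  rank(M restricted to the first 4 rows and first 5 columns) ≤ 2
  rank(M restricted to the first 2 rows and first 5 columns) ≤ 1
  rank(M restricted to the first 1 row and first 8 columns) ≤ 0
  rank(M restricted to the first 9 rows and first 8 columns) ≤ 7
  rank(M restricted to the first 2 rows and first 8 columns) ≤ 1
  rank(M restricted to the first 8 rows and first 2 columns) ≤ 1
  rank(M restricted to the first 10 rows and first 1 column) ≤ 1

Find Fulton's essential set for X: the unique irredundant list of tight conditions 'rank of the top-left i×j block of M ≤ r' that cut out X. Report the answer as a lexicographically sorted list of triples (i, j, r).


Recovering R(i,j) via the rank-extension bound from the 14 conditions:

  i=1: 0 0 0 0 0 0 0 0 1 1
  i=2: 1 1 1 1 1 1 1 1 2 2
  i=3: 1 1 1 2 2 2 2 2 3 3
  i=4: 1 1 1 2 2 3 3 3 4 4
  i=5: 1 1 1 2 3 4 4 4 5 5
  i=6: 1 1 1 2 3 4 4 4 5 6
  i=7: 1 1 1 2 3 4 5 5 6 7
  i=8: 1 1 2 3 4 5 6 6 7 8
  i=9: 1 2 3 4 5 6 7 7 8 9
  i=10: 1 2 3 4 5 6 7 8 9 10

hence w(1..10) = (9, 1, 4, 6, 5, 10, 7, 3, 2, 8).

ℓ(w)=22; the 5 essential cells (i,j,r):

[(1, 8, 0), (4, 5, 2), (6, 8, 4), (7, 3, 1), (8, 2, 1)]


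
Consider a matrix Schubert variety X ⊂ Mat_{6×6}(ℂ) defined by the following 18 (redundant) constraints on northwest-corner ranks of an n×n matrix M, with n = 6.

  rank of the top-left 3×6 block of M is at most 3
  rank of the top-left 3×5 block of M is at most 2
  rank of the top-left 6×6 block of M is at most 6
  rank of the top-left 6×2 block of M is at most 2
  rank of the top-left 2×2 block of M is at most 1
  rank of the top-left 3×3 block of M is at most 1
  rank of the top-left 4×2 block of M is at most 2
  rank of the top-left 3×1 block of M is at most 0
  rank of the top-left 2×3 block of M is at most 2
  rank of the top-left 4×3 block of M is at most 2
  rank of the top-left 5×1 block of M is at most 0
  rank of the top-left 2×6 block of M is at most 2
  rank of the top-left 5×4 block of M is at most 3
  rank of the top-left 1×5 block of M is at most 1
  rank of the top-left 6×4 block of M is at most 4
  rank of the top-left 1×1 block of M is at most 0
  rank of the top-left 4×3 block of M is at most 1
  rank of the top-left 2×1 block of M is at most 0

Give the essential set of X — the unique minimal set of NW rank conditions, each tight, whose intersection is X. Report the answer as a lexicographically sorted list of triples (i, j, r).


The tightest implied rank at each (i,j), from the 18 conditions:

  R[1]: 0, 1, 1, 1, 1, 1
  R[2]: 0, 1, 1, 2, 2, 2
  R[3]: 0, 1, 1, 2, 2, 3
  R[4]: 0, 1, 1, 2, 3, 4
  R[5]: 0, 1, 2, 3, 4, 5
  R[6]: 1, 2, 3, 4, 5, 6

second differences of R give the permutation w = (2, 4, 6, 5, 3, 1).

ℓ(w)=9; the 3 essential cells (i,j,r):

[(3, 5, 2), (4, 3, 1), (5, 1, 0)]


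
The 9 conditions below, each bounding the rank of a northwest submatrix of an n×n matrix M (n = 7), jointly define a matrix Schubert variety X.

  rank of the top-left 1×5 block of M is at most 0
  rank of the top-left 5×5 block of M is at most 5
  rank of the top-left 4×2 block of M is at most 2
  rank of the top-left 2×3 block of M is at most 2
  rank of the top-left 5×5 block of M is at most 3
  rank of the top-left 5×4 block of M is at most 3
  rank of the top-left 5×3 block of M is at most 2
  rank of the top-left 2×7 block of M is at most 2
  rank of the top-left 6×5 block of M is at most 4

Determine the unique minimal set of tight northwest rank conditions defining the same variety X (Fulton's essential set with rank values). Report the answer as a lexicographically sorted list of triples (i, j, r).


Reconstructing r_w from the 9 given conditions:

  row 1: 0  0  0  0  0  1  1
  row 2: 1  1  1  1  1  2  2
  row 3: 1  2  2  2  2  3  3
  row 4: 1  2  2  3  3  4  4
  row 5: 1  2  2  3  3  4  5
  row 6: 1  2  3  4  4  5  6
  row 7: 1  2  3  4  5  6  7

so w = (6, 1, 2, 4, 7, 3, 5).

Rothe diagram D(w) (8 cells), 3 SE-corners (essential conditions):

[(1, 5, 0), (5, 3, 2), (5, 5, 3)]


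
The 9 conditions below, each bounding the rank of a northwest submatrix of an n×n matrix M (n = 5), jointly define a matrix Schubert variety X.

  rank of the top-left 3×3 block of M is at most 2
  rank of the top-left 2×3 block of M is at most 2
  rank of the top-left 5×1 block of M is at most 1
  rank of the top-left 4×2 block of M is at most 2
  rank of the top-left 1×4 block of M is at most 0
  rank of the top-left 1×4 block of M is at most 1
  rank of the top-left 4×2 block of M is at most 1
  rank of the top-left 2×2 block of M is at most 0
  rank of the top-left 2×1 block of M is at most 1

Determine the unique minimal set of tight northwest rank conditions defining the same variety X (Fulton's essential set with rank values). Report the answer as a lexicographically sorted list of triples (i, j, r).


Reconstructing r_w from the 9 given conditions:

  i=1: 0 | 0 | 0 | 0 | 1
  i=2: 0 | 0 | 1 | 1 | 2
  i=3: 1 | 1 | 2 | 2 | 3
  i=4: 1 | 1 | 2 | 3 | 4
  i=5: 1 | 2 | 3 | 4 | 5

so w = (5, 3, 1, 4, 2).

|D(w)|=7, |Ess(w)|=3:

[(1, 4, 0), (2, 2, 0), (4, 2, 1)]


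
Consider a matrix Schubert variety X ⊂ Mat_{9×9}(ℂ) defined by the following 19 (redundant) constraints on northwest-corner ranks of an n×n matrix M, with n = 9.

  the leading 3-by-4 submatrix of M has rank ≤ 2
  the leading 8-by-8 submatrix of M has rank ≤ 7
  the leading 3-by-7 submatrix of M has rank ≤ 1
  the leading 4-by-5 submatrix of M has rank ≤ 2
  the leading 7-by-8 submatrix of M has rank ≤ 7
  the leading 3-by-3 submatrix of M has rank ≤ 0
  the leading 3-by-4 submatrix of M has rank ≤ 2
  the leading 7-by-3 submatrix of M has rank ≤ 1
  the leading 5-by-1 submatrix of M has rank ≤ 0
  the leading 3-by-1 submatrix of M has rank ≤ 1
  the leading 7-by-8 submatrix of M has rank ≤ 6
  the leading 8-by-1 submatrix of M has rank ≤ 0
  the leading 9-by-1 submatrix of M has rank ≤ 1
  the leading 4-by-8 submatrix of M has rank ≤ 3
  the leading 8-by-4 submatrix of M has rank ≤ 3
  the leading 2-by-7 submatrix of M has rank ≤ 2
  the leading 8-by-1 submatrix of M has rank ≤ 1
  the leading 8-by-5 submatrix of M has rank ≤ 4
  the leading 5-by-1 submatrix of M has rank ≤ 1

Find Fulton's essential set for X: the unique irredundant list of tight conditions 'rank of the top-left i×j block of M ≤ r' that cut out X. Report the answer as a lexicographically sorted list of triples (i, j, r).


The tightest implied rank at each (i,j), from the 19 conditions:

  R[1]: 0  0  0  1  1  1  1  1  1
  R[2]: 0  0  0  1  1  1  1  2  2
  R[3]: 0  0  0  1  1  1  1  2  3
  R[4]: 0  1  1  2  2  2  2  3  4
  R[5]: 0  1  1  2  3  3  3  4  5
  R[6]: 0  1  1  2  3  4  4  5  6
  R[7]: 0  1  1  2  3  4  5  6  7
  R[8]: 0  1  2  3  4  5  6  7  8
  R[9]: 1  2  3  4  5  6  7  8  9

reading off 1-entries of Δ²R: w = (4, 8, 9, 2, 5, 6, 7, 3, 1).

4 SE-corners of the 23-cell Rothe diagram give Ess(w):

[(3, 3, 0), (3, 7, 1), (7, 3, 1), (8, 1, 0)]


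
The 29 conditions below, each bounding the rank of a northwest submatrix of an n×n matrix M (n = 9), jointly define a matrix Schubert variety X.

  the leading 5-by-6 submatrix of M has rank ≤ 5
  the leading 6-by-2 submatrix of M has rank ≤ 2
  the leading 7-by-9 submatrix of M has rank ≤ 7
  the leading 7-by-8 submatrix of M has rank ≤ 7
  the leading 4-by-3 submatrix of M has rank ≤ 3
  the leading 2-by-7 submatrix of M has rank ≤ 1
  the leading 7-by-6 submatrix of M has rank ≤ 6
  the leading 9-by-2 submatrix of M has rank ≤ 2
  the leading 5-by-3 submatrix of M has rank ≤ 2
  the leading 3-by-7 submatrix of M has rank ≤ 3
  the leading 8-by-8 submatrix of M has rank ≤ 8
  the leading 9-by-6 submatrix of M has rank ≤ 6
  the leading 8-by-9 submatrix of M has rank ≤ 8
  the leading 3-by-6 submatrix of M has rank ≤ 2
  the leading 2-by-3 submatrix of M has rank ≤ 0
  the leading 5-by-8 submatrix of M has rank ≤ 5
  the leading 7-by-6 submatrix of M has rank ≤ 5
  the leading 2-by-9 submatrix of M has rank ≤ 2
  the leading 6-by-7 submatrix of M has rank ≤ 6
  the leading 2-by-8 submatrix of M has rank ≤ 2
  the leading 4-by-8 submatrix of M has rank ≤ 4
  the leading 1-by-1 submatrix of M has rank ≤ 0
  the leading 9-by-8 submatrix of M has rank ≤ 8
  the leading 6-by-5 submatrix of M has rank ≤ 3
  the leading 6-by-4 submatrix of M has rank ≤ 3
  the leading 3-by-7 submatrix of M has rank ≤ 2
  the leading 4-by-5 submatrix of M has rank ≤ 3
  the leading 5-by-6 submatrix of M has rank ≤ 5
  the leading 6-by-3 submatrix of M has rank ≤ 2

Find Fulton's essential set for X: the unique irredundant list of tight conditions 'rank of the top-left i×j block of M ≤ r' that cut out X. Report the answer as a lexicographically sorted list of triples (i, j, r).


Computing R[i][j] = min implied NW-rank bound (n=9, 29 conditions):

  i=1: 0, 0, 0, 1, 1, 1, 1, 1, 1
  i=2: 0, 0, 0, 1, 1, 1, 1, 2, 2
  i=3: 1, 1, 1, 2, 2, 2, 2, 3, 3
  i=4: 1, 2, 2, 3, 3, 3, 3, 4, 4
  i=5: 1, 2, 2, 3, 3, 4, 4, 5, 5
  i=6: 1, 2, 2, 3, 3, 4, 5, 6, 6
  i=7: 1, 2, 3, 4, 4, 5, 6, 7, 7
  i=8: 1, 2, 3, 4, 5, 6, 7, 8, 8
  i=9: 1, 2, 3, 4, 5, 6, 7, 8, 9

hence w(1..9) = (4, 8, 1, 2, 6, 7, 3, 5, 9).

|D(w)|=13, |Ess(w)|=4:

[(2, 3, 0), (2, 7, 1), (6, 3, 2), (6, 5, 3)]


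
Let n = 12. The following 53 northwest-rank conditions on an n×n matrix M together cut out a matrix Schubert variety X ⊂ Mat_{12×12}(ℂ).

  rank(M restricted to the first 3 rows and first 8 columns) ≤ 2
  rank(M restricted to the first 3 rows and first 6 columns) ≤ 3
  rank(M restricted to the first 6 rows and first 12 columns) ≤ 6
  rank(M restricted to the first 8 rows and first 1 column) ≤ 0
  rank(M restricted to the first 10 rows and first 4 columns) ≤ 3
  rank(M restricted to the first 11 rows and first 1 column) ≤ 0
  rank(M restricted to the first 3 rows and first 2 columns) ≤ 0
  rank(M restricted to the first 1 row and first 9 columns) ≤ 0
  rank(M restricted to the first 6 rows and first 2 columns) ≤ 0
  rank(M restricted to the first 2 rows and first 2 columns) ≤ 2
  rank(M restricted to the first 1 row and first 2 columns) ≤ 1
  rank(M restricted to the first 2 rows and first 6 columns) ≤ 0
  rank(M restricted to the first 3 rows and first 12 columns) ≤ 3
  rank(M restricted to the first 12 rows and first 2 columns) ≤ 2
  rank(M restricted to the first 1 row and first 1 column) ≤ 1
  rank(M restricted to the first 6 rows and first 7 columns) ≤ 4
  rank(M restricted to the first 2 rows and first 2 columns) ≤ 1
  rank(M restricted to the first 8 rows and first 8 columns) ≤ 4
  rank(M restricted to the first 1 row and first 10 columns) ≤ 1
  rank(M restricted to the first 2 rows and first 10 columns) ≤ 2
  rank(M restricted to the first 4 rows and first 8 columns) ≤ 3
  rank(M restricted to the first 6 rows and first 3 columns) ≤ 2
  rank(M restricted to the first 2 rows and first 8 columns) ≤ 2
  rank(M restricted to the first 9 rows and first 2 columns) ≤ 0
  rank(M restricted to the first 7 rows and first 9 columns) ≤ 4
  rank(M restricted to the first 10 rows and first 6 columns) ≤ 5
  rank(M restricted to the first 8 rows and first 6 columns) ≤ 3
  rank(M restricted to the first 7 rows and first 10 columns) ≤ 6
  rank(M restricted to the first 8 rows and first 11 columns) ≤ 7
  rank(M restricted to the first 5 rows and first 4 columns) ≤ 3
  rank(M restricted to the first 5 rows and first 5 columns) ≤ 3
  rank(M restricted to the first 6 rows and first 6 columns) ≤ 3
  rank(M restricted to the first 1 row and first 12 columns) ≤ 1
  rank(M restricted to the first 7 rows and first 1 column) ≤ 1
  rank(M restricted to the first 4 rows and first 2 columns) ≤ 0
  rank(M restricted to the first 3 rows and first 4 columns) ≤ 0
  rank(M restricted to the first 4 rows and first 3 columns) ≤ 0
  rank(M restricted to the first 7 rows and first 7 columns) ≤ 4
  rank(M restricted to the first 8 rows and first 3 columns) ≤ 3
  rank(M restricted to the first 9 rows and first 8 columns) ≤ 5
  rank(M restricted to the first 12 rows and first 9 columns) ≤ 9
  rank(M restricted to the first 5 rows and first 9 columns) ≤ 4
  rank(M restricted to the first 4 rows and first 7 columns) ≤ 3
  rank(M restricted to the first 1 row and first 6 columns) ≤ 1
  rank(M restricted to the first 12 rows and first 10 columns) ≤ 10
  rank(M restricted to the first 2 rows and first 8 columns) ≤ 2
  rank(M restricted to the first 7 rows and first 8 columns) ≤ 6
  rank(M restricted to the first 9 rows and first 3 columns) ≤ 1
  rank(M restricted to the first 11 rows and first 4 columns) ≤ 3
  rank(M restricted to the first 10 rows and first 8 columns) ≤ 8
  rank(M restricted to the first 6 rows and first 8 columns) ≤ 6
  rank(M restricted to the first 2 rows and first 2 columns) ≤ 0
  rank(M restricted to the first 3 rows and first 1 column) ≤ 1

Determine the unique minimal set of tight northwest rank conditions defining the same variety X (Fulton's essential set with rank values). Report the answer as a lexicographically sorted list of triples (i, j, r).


Propagating the 53 rank bounds to every northwest block:

  row 1: 0 0 0 0 0 0 0 0 0 1 1 1
  row 2: 0 0 0 0 0 0 1 1 1 2 2 2
  row 3: 0 0 0 0 1 1 2 2 2 3 3 3
  row 4: 0 0 0 1 2 2 3 3 3 4 4 4
  row 5: 0 0 1 2 3 3 4 4 4 5 5 5
  row 6: 0 0 1 2 3 3 4 4 4 5 6 6
  row 7: 0 0 1 2 3 3 4 4 4 5 6 7
  row 8: 0 0 1 2 3 3 4 4 5 6 7 8
  row 9: 0 0 1 2 3 4 5 5 6 7 8 9
  row 10: 0 1 2 3 4 5 6 6 7 8 9 10
  row 11: 0 1 2 3 4 5 6 7 8 9 10 11
  row 12: 1 2 3 4 5 6 7 8 9 10 11 12

hence w(1..12) = (10, 7, 5, 4, 3, 11, 12, 9, 6, 2, 8, 1).

|D(w)|=42, |Ess(w)|=9:

[(1, 9, 0), (2, 6, 0), (3, 4, 0), (4, 3, 0), (7, 9, 4), (8, 6, 3), (8, 8, 4), (9, 2, 0), (11, 1, 0)]
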